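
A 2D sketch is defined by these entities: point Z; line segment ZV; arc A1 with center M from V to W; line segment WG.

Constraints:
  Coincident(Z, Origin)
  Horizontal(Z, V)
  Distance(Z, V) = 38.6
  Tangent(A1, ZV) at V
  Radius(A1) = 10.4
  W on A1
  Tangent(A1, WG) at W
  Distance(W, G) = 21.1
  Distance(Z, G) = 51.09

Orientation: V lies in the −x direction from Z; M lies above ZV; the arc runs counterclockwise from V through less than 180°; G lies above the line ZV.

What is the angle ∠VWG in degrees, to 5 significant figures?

122.36°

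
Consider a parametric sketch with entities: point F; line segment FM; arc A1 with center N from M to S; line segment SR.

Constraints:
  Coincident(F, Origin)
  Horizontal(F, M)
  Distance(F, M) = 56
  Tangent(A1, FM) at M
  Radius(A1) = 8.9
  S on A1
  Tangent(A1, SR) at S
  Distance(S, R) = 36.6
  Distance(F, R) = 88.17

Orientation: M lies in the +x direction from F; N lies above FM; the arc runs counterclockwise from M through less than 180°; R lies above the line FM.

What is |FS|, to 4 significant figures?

64.30

F is at the origin; F and M share the same y with |FM| = 56.0 and M on the +x side, so M = (56.00, 0.000). Tangency of A1 to FM means the radius NM is perpendicular to FM, so N = M + (0, 8.9) = (56.00, 8.900). Since NS ⟂ SR (tangency), |NR| = √(8.9² + 36.6²) = 37.67 regardless of where S sits on A1. So R lies on both circle(F, 88.17) and circle(N, 37.67); the above-FM intersection is R = (79.34, 38.47). S is the foot of the tangent from R: S = (64.09, 5.193).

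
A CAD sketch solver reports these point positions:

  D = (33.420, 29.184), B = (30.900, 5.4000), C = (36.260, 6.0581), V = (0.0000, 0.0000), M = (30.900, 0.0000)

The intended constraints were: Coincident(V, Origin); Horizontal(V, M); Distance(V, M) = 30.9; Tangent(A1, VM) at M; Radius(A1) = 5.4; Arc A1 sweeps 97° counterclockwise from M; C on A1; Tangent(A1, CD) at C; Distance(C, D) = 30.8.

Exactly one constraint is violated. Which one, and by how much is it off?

Distance(C, D) = 30.8 — off by 7.50.

V = (0.00, 0.00) ✓; V.y = 0.00, M.y = 0.00 ✓; |VM| = 30.90 ✓; ∠(BM, MV) = 90.00° ✓; |BM| = 5.400 ✓; bearing(B→C) − bearing(B→M) = 97.00° ✓; |BC| = 5.400 ✓; ∠(BC, CD) = 90.00° ✓; |CD| = 23.30 ✗.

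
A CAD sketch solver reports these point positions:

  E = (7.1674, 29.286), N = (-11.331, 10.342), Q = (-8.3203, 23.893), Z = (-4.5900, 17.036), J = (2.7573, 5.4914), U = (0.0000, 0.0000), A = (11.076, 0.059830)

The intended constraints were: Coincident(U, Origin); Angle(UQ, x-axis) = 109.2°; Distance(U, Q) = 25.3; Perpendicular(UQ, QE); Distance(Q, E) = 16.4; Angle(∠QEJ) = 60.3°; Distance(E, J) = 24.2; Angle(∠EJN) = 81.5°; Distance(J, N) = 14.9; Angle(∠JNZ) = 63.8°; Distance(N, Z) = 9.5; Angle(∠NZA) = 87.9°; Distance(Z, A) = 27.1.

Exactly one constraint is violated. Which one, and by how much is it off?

Distance(Z, A) = 27.1 — off by 4.00.

U = (0.00, 0.00) ✓; UQ at 109.2° ✓; |UQ| = 25.30 ✓; ∠(UQ, QE) = 90.00° ✓; |QE| = 16.40 ✓; ∠QEJ = 60.30° ✓; |EJ| = 24.20 ✓; ∠EJN = 81.50° ✓; |JN| = 14.90 ✓; ∠JNZ = 63.80° ✓; |NZ| = 9.500 ✓; ∠NZA = 87.90° ✓; |ZA| = 23.10 ✗.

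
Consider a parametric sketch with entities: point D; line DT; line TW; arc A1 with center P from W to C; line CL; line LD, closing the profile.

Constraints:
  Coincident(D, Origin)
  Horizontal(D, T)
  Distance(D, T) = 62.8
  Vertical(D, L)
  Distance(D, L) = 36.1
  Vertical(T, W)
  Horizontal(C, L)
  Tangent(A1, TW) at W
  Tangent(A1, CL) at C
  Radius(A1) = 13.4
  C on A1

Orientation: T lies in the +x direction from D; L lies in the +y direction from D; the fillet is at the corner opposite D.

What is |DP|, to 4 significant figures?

54.37

D is at the origin; DT is horizontal with |DT| = 62.8 and T on the +x side, so T = (62.80, 0.000). DL is vertical with |DL| = 36.1 and L on the +y side, so L = (0.000, 36.10). The virtual corner opposite D is at (62.80, 36.10). A1 meets TW tangentially, so PW is at right angles to TW and A1 meets CL tangentially, so PC is at right angles to CL, with radius 13.4, so the center P sits 13.4 in from both sides at P = (49.40, 22.70). Then |DP| = |P − D| = 54.37.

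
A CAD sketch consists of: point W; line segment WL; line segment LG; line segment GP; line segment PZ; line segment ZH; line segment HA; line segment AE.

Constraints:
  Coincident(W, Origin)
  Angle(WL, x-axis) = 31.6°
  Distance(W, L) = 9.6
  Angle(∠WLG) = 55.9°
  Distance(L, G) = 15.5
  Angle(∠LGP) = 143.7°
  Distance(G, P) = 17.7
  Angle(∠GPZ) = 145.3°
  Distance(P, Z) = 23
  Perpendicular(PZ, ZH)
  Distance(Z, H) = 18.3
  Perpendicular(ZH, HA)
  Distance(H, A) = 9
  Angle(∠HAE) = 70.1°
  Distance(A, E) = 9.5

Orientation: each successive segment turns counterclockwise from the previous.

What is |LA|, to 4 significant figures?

34.21

W is at the origin; WL runs at 31.6° with length 9.6, so L = (8.177, 5.030). ∠WLG = 55.9° gives LG at 155.7° from the x-axis; with |LG| = 15.5, G = (-5.950, 11.41). ∠LGP = 143.7° gives GP at -168.0° from the x-axis; with |GP| = 17.7, P = (-23.26, 7.729). ∠GPZ = 145.3° gives PZ at -133.3° from the x-axis; with |PZ| = 23.0, Z = (-39.04, -9.010). The perpendicularity gives ZH at right angles to PZ, so ZH runs at -43.30°; with |ZH| = 18.3, H = (-25.72, -21.56). ZH is perpendicular to HA, so HA runs at 46.70°; with |HA| = 9.0, A = (-19.55, -15.01). Then |LA| = |A − L| = 34.21.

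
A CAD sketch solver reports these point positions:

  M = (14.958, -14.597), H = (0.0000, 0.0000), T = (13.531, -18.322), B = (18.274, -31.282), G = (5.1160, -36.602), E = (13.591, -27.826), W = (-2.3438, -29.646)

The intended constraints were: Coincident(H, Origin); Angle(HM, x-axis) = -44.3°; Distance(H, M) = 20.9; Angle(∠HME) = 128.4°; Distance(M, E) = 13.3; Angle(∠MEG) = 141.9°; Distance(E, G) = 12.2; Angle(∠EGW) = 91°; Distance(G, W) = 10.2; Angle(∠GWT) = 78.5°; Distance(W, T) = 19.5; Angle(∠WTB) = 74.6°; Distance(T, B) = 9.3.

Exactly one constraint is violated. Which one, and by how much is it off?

Distance(T, B) = 9.3 — off by 4.50.

H = (0.00, 0.00) ✓; HM at -44.30° ✓; |HM| = 20.90 ✓; ∠HME = 128.4° ✓; |ME| = 13.30 ✓; ∠MEG = 141.9° ✓; |EG| = 12.20 ✓; ∠EGW = 91.00° ✓; |GW| = 10.20 ✓; ∠GWT = 78.50° ✓; |WT| = 19.50 ✓; ∠WTB = 74.60° ✓; |TB| = 13.80 ✗.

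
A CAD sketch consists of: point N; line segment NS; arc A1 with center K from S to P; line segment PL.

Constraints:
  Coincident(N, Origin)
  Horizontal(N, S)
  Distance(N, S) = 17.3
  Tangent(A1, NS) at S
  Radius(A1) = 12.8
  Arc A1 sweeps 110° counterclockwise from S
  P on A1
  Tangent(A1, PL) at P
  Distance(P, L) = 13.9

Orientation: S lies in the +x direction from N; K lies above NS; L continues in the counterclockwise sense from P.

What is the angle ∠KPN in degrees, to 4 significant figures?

10.36°

N is at the origin; N and S share the same y with |NS| = 17.3 and S on the +x side, so S = (17.30, 0.000). Tangency of A1 to NS means the radius KS is perpendicular to NS, so K = S + (0, 12.8) = (17.30, 12.80). On A1, S sits at bearing -90° from K; a 110° counterclockwise sweep puts P at bearing 20°, so P = K + 12.8·(cos 20°, sin 20°) = (29.33, 17.18). Then cos ∠KPN = PK·PN / (|PK||PN|), giving 10.36°.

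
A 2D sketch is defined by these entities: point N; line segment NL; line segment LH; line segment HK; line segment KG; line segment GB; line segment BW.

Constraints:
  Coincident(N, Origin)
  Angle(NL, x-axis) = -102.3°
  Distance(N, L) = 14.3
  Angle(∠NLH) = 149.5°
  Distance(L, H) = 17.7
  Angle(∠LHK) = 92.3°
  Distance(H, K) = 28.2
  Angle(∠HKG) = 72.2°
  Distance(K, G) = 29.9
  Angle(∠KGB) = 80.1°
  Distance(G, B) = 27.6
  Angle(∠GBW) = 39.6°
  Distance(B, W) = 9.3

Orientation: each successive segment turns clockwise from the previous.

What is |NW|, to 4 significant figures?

16.73

N is at the origin; NL runs at -102.3° with length 14.3, so L = (-3.046, -13.97). ∠NLH = 149.5° gives LH at -132.8° from the x-axis; with |LH| = 17.7, H = (-15.07, -26.96). ∠LHK = 92.3° gives HK at 139.5° from the x-axis; with |HK| = 28.2, K = (-36.52, -8.644). ∠HKG = 72.2° gives KG at 31.70° from the x-axis; with |KG| = 29.9, G = (-11.08, 7.067). ∠KGB = 80.1° gives GB at -68.20° from the x-axis; with |GB| = 27.6, B = (-0.8269, -18.56). ∠GBW = 39.6° gives BW at 151.4° from the x-axis; with |BW| = 9.3, W = (-8.992, -14.11). Then |NW| = |W − N| = 16.73.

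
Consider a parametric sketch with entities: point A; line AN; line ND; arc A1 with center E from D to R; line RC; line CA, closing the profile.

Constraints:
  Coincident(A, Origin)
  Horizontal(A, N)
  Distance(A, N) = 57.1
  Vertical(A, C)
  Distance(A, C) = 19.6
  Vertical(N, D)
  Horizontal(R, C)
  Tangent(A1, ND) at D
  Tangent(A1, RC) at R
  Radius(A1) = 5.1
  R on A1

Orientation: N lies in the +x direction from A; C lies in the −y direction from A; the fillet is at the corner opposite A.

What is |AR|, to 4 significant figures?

55.57

A is at the origin; AN is horizontal with |AN| = 57.1 and N on the +x side, so N = (57.10, 0.000). A and C share the same x with |AC| = 19.6 and C on the −y side, so C = (0.000, -19.60). The virtual corner opposite A is at (57.10, -19.60). Since A1 is tangent to ND there, ED ⟂ ND and the tangent condition forces ER to be normal to RC, with radius 5.1, so the center E sits 5.1 in from both sides at E = (52.00, -14.50). That places the tangent points at D = (57.10, -14.50) on ND and R = (52.00, -19.60) on RC. Then |AR| = |R − A| = 55.57.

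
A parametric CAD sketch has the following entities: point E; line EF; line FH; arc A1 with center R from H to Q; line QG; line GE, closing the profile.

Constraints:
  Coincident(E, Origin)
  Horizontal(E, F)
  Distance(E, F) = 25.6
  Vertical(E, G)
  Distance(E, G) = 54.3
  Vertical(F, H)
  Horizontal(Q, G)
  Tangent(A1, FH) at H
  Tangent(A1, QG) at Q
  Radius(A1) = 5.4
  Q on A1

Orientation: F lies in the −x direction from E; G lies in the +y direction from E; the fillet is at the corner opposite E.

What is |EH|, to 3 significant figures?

55.2

E is at the origin; EF is horizontal with |EF| = 25.6 and F on the −x side, so F = (-25.6, 0.00). E and G share the same x with |EG| = 54.3 and G on the +y side, so G = (0.00, 54.3). The virtual corner opposite E is at (-25.6, 54.3). Since A1 is tangent to FH there, RH ⟂ FH and tangency of A1 to QG means the radius RQ is perpendicular to QG, with radius 5.4, so the center R sits 5.4 in from both sides at R = (-20.2, 48.9). That places the tangent points at H = (-25.6, 48.9) on FH and Q = (-20.2, 54.3) on QG. Then |EH| = |H − E| = 55.2.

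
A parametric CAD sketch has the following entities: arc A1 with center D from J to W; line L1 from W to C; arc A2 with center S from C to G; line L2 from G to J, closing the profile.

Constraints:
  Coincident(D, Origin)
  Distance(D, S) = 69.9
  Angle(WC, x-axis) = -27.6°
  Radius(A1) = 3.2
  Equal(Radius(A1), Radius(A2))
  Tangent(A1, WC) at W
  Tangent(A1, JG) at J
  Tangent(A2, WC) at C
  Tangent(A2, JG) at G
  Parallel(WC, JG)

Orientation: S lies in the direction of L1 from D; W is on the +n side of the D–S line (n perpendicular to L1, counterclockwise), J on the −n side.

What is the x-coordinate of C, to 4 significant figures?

63.43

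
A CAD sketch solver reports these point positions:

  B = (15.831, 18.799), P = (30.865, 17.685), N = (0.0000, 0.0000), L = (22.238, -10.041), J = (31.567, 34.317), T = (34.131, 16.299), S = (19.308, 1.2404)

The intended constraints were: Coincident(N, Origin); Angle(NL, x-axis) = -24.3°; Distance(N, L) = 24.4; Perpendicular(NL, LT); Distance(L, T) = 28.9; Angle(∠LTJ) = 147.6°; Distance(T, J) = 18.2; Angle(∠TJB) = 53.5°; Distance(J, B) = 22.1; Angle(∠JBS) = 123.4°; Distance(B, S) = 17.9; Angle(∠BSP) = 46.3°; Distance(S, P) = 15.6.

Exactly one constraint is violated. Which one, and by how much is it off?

Distance(S, P) = 15.6 — off by 4.50.

N = (0.00, 0.00) ✓; NL at -24.30° ✓; |NL| = 24.40 ✓; ∠(NL, LT) = 90.00° ✓; |LT| = 28.90 ✓; ∠LTJ = 147.6° ✓; |TJ| = 18.20 ✓; ∠TJB = 53.50° ✓; |JB| = 22.10 ✓; ∠JBS = 123.4° ✓; |BS| = 17.90 ✓; ∠BSP = 46.30° ✓; |SP| = 20.10 ✗.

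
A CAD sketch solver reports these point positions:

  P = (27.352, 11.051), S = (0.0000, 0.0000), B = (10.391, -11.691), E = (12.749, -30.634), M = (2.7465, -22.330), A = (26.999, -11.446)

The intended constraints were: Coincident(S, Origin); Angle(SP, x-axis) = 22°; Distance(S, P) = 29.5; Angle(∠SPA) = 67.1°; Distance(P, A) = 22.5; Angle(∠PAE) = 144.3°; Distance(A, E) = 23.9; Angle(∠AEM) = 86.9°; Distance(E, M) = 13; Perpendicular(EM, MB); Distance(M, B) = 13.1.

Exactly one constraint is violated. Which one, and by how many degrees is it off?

Perpendicular(EM, MB) — off by 4.00°.

S = (0.00, 0.00) ✓; SP at 22.00° ✓; |SP| = 29.50 ✓; ∠SPA = 67.10° ✓; |PA| = 22.50 ✓; ∠PAE = 144.3° ✓; |AE| = 23.90 ✓; ∠AEM = 86.90° ✓; |EM| = 13.00 ✓; ∠(EM, MB) = 86.00° ✗; |MB| = 13.10 ✓.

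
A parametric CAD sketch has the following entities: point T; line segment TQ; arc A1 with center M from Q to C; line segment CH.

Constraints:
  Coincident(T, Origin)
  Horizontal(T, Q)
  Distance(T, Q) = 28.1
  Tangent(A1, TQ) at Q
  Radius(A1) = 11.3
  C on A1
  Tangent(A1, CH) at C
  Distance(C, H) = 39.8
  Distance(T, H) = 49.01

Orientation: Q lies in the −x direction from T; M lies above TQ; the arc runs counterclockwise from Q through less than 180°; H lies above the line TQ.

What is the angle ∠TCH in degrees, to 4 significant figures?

106.9°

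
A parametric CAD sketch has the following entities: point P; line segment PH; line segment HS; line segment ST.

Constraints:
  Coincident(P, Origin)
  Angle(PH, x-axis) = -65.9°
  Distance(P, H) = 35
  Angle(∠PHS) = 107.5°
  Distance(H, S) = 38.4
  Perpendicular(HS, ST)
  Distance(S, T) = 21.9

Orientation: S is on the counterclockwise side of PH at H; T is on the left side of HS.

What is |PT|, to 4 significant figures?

50.25

P is at the origin; PH runs at -65.9° with length 35.0, so H = 35.0·(cos -65.9°, sin -65.9°) = (14.29, -31.95). ∠PHS = 107.5°, so HS runs at -65.9° + (180° − 107.5°) = 6.600° from the x-axis; with |HS| = 38.4, S = H + 38.4·(cos 6.600°, sin 6.600°) = (52.44, -27.54). HS is perpendicular to ST; with |ST| = 21.9 on the left of HS, T = S + 21.9·(-0.1149, 0.9934) = (49.92, -5.781). Then |PT| = |T − P| = 50.25.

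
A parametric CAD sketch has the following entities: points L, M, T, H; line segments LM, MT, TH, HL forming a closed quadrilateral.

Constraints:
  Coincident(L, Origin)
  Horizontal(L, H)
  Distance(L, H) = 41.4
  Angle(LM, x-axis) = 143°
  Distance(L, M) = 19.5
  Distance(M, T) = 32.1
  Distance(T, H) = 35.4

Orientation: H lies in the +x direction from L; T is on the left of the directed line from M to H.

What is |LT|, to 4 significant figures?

27.18

L is at the origin; LH is horizontal with |LH| = 41.4 and H in +x, so H = (41.4, 0). LM runs at 143.0° with |LM| = 19.5, so M = (-15.57, 11.74). T is determined by |MT| = 32.1 and |TH| = 35.4 together: it lies at the intersection of circle(M, 32.1) and circle(H, 35.4). With |MH| = 58.17, the foot of the radical line on MH is 27.17 from M and the perpendicular offset is √(32.1² − 27.17²) = 17.09. Taking the left-of-MH solution: T = (14.49, 23.00).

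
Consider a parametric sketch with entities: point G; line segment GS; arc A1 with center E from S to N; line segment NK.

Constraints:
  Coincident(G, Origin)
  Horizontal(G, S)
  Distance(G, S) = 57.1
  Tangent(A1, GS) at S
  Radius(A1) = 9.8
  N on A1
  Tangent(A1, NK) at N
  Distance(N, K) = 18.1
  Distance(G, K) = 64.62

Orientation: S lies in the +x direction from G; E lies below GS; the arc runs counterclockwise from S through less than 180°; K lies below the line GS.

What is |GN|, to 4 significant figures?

50.57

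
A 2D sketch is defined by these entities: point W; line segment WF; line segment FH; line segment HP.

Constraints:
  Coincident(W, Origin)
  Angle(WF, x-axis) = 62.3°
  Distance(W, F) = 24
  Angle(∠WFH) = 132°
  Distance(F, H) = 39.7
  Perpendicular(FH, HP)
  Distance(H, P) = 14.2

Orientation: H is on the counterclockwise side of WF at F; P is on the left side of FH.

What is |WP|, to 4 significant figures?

55.88

W is at the origin; WF runs at 62.3° with length 24.0, so F = 24.0·(cos 62.3°, sin 62.3°) = (11.16, 21.25). ∠WFH = 132.0°, so FH runs at 62.3° + (180° − 132.0°) = 110.3° from the x-axis; with |FH| = 39.7, H = F + 39.7·(cos 110.3°, sin 110.3°) = (-2.617, 58.48). FH ⟂ HP; with |HP| = 14.2 on the left of FH, P = H + 14.2·(-0.9379, -0.3469) = (-15.94, 53.56). Then |WP| = |P − W| = 55.88.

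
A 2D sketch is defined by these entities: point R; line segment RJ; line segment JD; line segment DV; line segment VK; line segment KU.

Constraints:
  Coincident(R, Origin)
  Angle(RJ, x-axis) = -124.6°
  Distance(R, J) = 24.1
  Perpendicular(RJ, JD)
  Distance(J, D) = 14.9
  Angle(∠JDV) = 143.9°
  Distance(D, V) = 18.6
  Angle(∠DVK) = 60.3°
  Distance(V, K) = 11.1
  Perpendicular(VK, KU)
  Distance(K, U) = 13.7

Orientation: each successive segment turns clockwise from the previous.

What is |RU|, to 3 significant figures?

25.4

R is at the origin; RJ runs at -124.6° with length 24.1, so J = (-13.7, -19.8). The perpendicularity gives JD at right angles to RJ, so JD runs at 145°; with |JD| = 14.9, D = (-25.9, -11.4). ∠JDV = 143.9° gives DV at 109° from the x-axis; with |DV| = 18.6, V = (-32.1, 6.18). ∠DVK = 60.3° gives VK at -10.4° from the x-axis; with |VK| = 11.1, K = (-21.2, 4.17). VK is perpendicular to KU, so KU runs at -100°; with |KU| = 13.7, U = (-23.7, -9.30). Then |RU| = |U − R| = 25.4.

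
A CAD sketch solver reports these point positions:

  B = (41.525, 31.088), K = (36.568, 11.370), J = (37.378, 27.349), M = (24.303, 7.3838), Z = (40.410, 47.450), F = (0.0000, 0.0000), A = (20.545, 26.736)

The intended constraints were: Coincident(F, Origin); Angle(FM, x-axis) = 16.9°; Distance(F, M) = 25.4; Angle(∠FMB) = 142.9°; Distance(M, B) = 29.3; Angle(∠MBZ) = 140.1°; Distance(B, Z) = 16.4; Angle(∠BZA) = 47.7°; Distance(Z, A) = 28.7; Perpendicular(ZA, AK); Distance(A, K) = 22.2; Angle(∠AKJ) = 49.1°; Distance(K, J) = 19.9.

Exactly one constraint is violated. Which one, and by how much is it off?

Distance(K, J) = 19.9 — off by 3.90.

F = (0.00, 0.00) ✓; FM at 16.90° ✓; |FM| = 25.40 ✓; ∠FMB = 142.9° ✓; |MB| = 29.30 ✓; ∠MBZ = 140.1° ✓; |BZ| = 16.40 ✓; ∠BZA = 47.70° ✓; |ZA| = 28.70 ✓; ∠(ZA, AK) = 90.00° ✓; |AK| = 22.20 ✓; ∠AKJ = 49.10° ✓; |KJ| = 16.00 ✗.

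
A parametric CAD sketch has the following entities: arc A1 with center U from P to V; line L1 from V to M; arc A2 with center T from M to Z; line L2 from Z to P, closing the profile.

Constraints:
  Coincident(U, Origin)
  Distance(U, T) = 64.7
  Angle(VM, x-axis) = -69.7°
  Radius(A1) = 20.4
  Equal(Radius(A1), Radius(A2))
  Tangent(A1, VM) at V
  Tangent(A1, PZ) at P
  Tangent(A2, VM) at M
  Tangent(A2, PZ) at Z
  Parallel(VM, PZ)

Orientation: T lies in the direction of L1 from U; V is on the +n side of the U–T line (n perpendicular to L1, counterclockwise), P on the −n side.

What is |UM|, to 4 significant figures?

67.84

The slot axis is L1's direction at -69.7°, so u = (cos -69.7°, sin -69.7°) = (0.3469, -0.9379) and n = (−sin -69.7°, cos -69.7°) = (0.9379, 0.3469). U is at the origin and T lies 64.7 along u from U, so T = 64.7·u = (22.45, -60.68). Tangency of A1 to both parallel lines with radius 20.4 puts V and P at U ± 20.4·n: V = (19.13, 7.077), P = (-19.13, -7.077). Equal radii place M and Z the same way about T: M = T + 20.4·n = (41.58, -53.60), Z = T − 20.4·n = (3.314, -67.76). Then |UM| = |M − U| = 67.84.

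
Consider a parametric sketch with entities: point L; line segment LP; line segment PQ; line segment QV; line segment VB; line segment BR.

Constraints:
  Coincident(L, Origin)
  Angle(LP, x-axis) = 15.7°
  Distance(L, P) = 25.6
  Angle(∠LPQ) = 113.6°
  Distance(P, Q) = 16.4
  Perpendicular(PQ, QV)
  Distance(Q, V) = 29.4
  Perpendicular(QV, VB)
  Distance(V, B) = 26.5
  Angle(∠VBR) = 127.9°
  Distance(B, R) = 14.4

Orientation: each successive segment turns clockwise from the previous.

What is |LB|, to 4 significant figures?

5.943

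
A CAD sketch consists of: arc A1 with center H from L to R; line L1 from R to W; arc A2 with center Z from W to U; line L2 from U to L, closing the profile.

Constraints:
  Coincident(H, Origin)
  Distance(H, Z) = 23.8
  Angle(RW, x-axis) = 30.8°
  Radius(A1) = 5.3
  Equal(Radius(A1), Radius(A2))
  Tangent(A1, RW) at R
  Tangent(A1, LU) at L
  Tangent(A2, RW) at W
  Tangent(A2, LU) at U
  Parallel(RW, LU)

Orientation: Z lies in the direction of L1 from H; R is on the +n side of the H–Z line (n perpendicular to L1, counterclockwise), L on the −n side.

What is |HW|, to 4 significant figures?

24.38

Tangency of A1 to both parallel lines with radius 5.3 puts R and L at H ± 5.3·n: R = (-2.714, 4.552), L = (2.714, -4.552). Equal radii place W and U the same way about Z: W = Z + 5.3·n = (17.73, 16.74), U = Z − 5.3·n = (23.16, 7.634). Then |HW| = |W − H| = 24.38.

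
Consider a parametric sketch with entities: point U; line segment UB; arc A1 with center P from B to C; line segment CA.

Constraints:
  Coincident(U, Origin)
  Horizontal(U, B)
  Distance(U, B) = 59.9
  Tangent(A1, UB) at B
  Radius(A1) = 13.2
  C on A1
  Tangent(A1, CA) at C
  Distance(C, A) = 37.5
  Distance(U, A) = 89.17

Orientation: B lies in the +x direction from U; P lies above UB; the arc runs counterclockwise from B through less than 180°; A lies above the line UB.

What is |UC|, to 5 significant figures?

74.261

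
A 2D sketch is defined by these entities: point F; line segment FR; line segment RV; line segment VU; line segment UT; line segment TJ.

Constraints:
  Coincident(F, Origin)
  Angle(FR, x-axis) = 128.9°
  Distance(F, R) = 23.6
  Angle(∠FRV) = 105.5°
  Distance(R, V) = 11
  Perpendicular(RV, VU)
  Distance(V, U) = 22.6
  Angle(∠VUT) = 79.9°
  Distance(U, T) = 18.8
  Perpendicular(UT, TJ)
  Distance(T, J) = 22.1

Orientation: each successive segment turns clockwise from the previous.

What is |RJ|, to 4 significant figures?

4.384

F is at the origin; FR runs at 128.9° with length 23.6, so R = (-14.82, 18.37). ∠FRV = 105.5° gives RV at 54.40° from the x-axis; with |RV| = 11.0, V = (-8.417, 27.31). RV ⟂ VU, so VU runs at -35.60°; with |VU| = 22.6, U = (9.960, 14.15). ∠VUT = 79.9° gives UT at -135.7° from the x-axis; with |UT| = 18.8, T = (-3.496, 1.024). UT is perpendicular to TJ, so TJ runs at 134.3°; with |TJ| = 22.1, J = (-18.93, 16.84). Then |RJ| = |J − R| = 4.384.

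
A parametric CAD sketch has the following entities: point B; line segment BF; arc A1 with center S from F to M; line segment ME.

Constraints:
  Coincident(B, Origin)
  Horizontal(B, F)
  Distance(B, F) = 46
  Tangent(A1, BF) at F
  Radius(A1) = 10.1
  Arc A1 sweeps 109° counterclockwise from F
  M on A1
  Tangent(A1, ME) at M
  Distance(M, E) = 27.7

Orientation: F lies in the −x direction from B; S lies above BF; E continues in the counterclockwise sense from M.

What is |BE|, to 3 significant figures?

60.3

B is at the origin; B and F share the same y with |BF| = 46.0 and F on the −x side, so F = (-46.0, 0.00). Tangency of A1 to BF means the radius SF is perpendicular to BF, so S = F + (0, 10.1) = (-46.0, 10.1). On A1, F sits at bearing -90° from S; a 109° counterclockwise sweep puts M at bearing 19°, so M = S + 10.1·(cos 19°, sin 19°) = (-36.5, 13.4). A1 meets ME tangentially, so SM is at right angles to ME, so ME runs along (−sin 19°, cos 19°); with |ME| = 27.7, E = (-45.5, 39.6). Then |BE| = |E − B| = 60.3.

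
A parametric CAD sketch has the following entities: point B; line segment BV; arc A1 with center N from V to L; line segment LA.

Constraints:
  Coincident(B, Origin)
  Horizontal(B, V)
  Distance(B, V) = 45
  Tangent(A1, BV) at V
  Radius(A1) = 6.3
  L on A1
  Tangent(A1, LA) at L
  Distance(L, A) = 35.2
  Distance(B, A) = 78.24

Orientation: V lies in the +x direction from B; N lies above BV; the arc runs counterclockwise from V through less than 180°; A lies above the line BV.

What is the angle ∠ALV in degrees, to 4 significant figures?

155.3°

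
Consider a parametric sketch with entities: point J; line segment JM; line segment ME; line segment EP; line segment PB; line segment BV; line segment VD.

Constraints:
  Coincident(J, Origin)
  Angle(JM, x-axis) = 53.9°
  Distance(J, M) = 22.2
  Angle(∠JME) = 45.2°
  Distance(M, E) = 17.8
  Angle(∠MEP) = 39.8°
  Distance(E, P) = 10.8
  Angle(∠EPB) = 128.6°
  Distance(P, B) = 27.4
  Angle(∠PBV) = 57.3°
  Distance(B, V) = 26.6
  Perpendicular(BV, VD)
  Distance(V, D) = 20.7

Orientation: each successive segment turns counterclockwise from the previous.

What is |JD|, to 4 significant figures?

18.93

J is at the origin; JM runs at 53.9° with length 22.2, so M = (13.08, 17.94). ∠JME = 45.2° gives ME at -171.3° from the x-axis; with |ME| = 17.8, E = (-4.515, 15.24). ∠MEP = 39.8° gives EP at -31.10° from the x-axis; with |EP| = 10.8, P = (4.733, 9.666). ∠EPB = 128.6° gives PB at 20.30° from the x-axis; with |PB| = 27.4, B = (30.43, 19.17). ∠PBV = 57.3° gives BV at 143.0° from the x-axis; with |BV| = 26.6, V = (9.187, 35.18). BV ⟂ VD, so VD runs at -127.0°; with |VD| = 20.7, D = (-3.270, 18.65). Then |JD| = |D − J| = 18.93.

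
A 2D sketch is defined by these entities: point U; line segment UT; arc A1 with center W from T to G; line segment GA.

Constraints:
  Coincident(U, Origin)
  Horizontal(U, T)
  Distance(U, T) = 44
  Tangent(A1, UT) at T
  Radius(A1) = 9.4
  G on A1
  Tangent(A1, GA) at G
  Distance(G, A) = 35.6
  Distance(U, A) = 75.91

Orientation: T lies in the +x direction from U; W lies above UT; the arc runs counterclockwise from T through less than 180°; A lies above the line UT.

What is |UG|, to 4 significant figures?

53.26

U is at the origin; UT is horizontal with |UT| = 44.0 and T on the +x side, so T = (44.00, 0.000). Tangency of A1 to UT means the radius WT is perpendicular to UT, so W = T + (0, 9.4) = (44.00, 9.400). Since WG ⟂ GA (tangency), |WA| = √(9.4² + 35.6²) = 36.82 regardless of where G sits on A1. So A lies on both circle(U, 75.91) and circle(W, 36.82); the above-UT intersection is A = (64.54, 39.96). G is the foot of the tangent from A: G = (52.88, 6.321).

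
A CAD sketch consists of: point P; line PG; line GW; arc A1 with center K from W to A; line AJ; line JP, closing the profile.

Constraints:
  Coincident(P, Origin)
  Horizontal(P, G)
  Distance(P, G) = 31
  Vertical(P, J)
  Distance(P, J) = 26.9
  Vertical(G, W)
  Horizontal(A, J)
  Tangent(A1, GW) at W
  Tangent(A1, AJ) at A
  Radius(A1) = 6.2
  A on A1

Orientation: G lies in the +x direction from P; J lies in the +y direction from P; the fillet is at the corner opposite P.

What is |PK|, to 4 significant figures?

32.30

P is at the origin; PG is horizontal with |PG| = 31.0 and G on the +x side, so G = (31.00, 0.000). P and J share the same x with |PJ| = 26.9 and J on the +y side, so J = (0.000, 26.90). The virtual corner opposite P is at (31.00, 26.90). A1 meets GW tangentially, so KW is at right angles to GW and A1 meets AJ tangentially, so KA is at right angles to AJ, with radius 6.2, so the center K sits 6.2 in from both sides at K = (24.80, 20.70). Then |PK| = |K − P| = 32.30.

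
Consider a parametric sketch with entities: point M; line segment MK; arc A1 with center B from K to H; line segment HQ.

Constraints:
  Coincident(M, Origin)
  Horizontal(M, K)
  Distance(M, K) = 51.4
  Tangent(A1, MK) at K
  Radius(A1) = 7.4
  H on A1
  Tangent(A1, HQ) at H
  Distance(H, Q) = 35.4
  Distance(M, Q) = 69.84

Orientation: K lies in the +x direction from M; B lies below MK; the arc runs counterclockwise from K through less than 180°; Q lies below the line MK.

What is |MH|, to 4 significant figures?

45.35

M is at the origin; M and K share the same y with |MK| = 51.4 and K on the +x side, so K = (51.40, 0.000). Since A1 is tangent to MK there, BK ⟂ MK, so B = K + (0, -7.4) = (51.40, -7.400). Since BH ⟂ HQ (tangency), |BQ| = √(7.4² + 35.4²) = 36.17 regardless of where H sits on A1. So Q lies on both circle(M, 69.84) and circle(B, 36.17); the below-MK intersection is Q = (54.71, -43.41). H is the foot of the tangent from Q: H = (44.33, -9.570).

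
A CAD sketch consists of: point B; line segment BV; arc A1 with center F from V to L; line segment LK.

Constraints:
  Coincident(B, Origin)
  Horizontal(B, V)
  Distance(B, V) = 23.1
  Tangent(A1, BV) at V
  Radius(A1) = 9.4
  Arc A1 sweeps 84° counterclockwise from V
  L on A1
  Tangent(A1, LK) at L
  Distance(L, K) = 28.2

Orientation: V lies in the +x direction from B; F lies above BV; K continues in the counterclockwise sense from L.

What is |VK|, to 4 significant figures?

38.48

B is at the origin; BV is horizontal with |BV| = 23.1 and V on the +x side, so V = (23.10, 0.000). A1 meets BV tangentially, so FV is at right angles to BV, so F = V + (0, 9.4) = (23.10, 9.400). On A1, V sits at bearing -90° from F; an 84° counterclockwise sweep puts L at bearing -6°, so L = F + 9.4·(cos -6°, sin -6°) = (32.45, 8.417). Tangency of A1 to LK means the radius FL is perpendicular to LK, so LK runs along (−sin -6°, cos -6°); with |LK| = 28.2, K = (35.40, 36.46). Then |VK| = |K − V| = 38.48.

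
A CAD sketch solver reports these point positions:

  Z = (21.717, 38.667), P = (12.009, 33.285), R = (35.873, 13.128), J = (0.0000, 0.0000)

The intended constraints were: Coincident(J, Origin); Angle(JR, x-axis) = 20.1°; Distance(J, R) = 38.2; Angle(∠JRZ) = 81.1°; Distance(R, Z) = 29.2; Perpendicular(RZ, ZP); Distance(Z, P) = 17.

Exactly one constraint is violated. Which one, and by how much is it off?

Distance(Z, P) = 17 — off by 5.90.

J = (0.00, 0.00) ✓; JR at 20.10° ✓; |JR| = 38.20 ✓; ∠JRZ = 81.10° ✓; |RZ| = 29.20 ✓; ∠(RZ, ZP) = 90.00° ✓; |ZP| = 11.10 ✗.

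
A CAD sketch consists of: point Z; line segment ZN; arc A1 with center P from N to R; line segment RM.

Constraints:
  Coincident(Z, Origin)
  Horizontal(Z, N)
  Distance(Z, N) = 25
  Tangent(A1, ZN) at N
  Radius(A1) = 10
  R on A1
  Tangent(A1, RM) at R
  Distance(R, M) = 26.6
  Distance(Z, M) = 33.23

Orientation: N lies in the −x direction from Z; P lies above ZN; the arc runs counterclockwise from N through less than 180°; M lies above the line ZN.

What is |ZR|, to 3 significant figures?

17.0

Checks: |PN| = 10.00 ✓; |PR| = 10.00 ✓; ∠(PR, RM) = 90.00° ✓; |RM| = 26.60 ✓; |ZM| = 33.23 ✓.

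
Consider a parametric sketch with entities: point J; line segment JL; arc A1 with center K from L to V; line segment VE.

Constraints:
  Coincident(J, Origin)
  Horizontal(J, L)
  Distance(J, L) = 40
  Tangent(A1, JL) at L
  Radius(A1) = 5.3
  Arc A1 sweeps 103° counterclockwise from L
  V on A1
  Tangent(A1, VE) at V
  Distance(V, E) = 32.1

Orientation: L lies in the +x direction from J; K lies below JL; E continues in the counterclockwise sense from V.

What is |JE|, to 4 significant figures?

56.53

J is at the origin; JL is horizontal with |JL| = 40.0 and L on the +x side, so L = (40.00, 0.000). Tangency of A1 to JL means the radius KL is perpendicular to JL, so K = L + (0, -5.3) = (40.00, -5.300). On A1, L sits at bearing 90° from K; a 103° counterclockwise sweep puts V at bearing 193°, so V = K + 5.3·(cos 193°, sin 193°) = (34.84, -6.492). The tangent condition forces KV to be normal to VE, so VE runs along (−sin 193°, cos 193°); with |VE| = 32.1, E = (42.06, -37.77). Then |JE| = |E − J| = 56.53.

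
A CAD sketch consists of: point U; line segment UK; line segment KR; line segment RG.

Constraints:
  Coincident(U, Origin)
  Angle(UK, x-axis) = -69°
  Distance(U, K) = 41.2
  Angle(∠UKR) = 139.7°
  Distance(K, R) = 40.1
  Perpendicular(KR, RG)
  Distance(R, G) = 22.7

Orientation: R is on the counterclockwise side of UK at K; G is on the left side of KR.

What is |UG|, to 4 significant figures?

71.63

U is at the origin; UK runs at -69.0° with length 41.2, so K = 41.2·(cos -69.0°, sin -69.0°) = (14.76, -38.46). ∠UKR = 139.7°, so KR runs at -69.0° + (180° − 139.7°) = -28.70° from the x-axis; with |KR| = 40.1, R = K + 40.1·(cos -28.70°, sin -28.70°) = (49.94, -57.72). The perpendicularity gives RG at right angles to KR; with |RG| = 22.7 on the left of KR, G = R + 22.7·(0.4802, 0.8771) = (60.84, -37.81). Then |UG| = |G − U| = 71.63.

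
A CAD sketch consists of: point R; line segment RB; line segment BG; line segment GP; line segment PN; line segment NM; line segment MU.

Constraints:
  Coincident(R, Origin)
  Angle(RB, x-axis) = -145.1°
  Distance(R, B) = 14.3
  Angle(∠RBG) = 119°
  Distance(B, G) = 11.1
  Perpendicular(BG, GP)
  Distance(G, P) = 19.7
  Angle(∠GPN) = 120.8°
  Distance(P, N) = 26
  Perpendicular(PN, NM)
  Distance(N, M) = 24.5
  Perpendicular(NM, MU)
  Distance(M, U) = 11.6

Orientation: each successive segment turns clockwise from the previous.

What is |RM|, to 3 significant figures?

16.9

R is at the origin; RB runs at -145.1° with length 14.3, so B = (-11.7, -8.18). ∠RBG = 119.0° gives BG at 154° from the x-axis; with |BG| = 11.1, G = (-21.7, -3.30). BG is perpendicular to GP, so GP runs at 63.9°; with |GP| = 19.7, P = (-13.0, 14.4). ∠GPN = 120.8° gives PN at 4.70° from the x-axis; with |PN| = 26.0, N = (12.9, 16.5). PN ⟂ NM, so NM runs at -85.3°; with |NM| = 24.5, M = (14.9, -7.89). Then |RM| = |M − R| = 16.9.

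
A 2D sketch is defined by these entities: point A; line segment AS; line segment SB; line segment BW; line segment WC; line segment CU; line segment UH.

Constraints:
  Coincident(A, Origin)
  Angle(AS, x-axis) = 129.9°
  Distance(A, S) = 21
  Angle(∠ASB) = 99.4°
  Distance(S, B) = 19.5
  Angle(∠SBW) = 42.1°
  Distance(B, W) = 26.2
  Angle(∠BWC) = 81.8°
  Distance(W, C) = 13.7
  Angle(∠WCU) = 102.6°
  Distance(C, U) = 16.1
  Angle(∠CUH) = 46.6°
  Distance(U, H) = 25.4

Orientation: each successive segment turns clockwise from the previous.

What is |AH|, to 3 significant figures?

8.35

A is at the origin; AS runs at 129.9° with length 21.0, so S = (-13.5, 16.1). ∠ASB = 99.4° gives SB at 49.3° from the x-axis; with |SB| = 19.5, B = (-0.755, 30.9). ∠SBW = 42.1° gives BW at -88.6° from the x-axis; with |BW| = 26.2, W = (-0.114, 4.70). ∠BWC = 81.8° gives WC at 173° from the x-axis; with |WC| = 13.7, C = (-13.7, 6.32). ∠WCU = 102.6° gives CU at 95.8° from the x-axis; with |CU| = 16.1, U = (-15.3, 22.3). ∠CUH = 46.6° gives UH at -37.6° from the x-axis; with |UH| = 25.4, H = (4.78, 6.84). Then |AH| = |H − A| = 8.35.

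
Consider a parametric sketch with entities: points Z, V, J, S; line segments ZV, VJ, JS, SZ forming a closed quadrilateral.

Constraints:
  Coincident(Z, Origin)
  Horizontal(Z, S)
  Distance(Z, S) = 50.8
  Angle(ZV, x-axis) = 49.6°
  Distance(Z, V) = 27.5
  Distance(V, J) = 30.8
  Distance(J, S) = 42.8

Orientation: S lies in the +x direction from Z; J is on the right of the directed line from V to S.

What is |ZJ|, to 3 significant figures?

12.3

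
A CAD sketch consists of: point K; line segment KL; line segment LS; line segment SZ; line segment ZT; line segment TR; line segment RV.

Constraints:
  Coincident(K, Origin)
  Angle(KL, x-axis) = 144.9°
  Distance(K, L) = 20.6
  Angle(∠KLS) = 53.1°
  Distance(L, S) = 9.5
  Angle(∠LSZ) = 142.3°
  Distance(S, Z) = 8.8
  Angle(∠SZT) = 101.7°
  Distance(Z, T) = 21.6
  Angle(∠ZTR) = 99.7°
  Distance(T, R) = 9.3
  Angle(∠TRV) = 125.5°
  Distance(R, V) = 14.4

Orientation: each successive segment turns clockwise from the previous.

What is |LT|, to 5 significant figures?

25.763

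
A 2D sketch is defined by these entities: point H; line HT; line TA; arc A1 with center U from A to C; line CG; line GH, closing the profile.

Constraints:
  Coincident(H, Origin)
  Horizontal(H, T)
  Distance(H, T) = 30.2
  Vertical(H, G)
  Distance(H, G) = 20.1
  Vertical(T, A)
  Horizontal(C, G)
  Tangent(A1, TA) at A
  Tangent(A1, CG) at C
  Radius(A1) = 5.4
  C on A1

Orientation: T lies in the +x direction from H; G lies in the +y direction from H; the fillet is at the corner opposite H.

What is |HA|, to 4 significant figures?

33.59

H is at the origin; H and T share the same y with |HT| = 30.2 and T on the +x side, so T = (30.20, 0.000). HG is vertical with |HG| = 20.1 and G on the +y side, so G = (0.000, 20.10). The virtual corner opposite H is at (30.20, 20.10). Since A1 is tangent to TA there, UA ⟂ TA and since A1 is tangent to CG there, UC ⟂ CG, with radius 5.4, so the center U sits 5.4 in from both sides at U = (24.80, 14.70). That places the tangent points at A = (30.20, 14.70) on TA and C = (24.80, 20.10) on CG. Then |HA| = |A − H| = 33.59.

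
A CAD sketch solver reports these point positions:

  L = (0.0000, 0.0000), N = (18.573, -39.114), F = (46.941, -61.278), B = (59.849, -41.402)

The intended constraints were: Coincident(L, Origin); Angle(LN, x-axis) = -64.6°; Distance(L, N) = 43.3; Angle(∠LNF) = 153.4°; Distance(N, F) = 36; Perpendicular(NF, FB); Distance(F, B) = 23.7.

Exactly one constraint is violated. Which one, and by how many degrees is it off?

Perpendicular(NF, FB) — off by 5.00°.

L = (0.00, 0.00) ✓; LN at -64.60° ✓; |LN| = 43.30 ✓; ∠LNF = 153.4° ✓; |NF| = 36.00 ✓; ∠(NF, FB) = 95.00° ✗; |FB| = 23.70 ✓.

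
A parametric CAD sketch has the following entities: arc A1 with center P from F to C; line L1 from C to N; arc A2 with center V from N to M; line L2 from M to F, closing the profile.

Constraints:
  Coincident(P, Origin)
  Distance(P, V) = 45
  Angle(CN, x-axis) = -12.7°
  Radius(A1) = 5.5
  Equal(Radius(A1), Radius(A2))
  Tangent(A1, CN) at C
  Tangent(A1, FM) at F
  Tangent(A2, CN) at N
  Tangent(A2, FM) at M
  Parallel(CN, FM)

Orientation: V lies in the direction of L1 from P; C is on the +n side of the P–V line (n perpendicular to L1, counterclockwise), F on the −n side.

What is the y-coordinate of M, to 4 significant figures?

-15.26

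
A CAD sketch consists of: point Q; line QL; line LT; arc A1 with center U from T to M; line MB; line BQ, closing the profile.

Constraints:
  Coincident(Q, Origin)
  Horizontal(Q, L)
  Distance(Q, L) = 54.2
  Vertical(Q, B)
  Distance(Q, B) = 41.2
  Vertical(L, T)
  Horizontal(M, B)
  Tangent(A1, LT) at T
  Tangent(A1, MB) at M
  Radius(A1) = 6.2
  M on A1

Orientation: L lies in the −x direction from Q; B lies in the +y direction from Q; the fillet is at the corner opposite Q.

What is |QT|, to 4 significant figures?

64.52

Q is at the origin; QL is horizontal with |QL| = 54.2 and L on the −x side, so L = (-54.20, 0.000). QB is vertical with |QB| = 41.2 and B on the +y side, so B = (0.000, 41.20). The virtual corner opposite Q is at (-54.20, 41.20). Since A1 is tangent to LT there, UT ⟂ LT and the tangent condition forces UM to be normal to MB, with radius 6.2, so the center U sits 6.2 in from both sides at U = (-48.00, 35.00). That places the tangent points at T = (-54.20, 35.00) on LT and M = (-48.00, 41.20) on MB. Then |QT| = |T − Q| = 64.52.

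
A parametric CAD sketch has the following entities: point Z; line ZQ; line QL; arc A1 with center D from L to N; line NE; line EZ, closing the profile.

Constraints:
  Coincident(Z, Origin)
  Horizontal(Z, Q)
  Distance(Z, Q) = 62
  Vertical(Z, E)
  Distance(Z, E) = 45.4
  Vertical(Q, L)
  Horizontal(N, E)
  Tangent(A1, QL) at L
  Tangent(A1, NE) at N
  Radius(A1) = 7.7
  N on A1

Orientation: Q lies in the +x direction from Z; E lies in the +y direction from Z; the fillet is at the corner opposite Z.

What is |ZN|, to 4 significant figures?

70.78

Z is at the origin; ZQ is horizontal with |ZQ| = 62.0 and Q on the +x side, so Q = (62.00, 0.000). ZE is vertical with |ZE| = 45.4 and E on the +y side, so E = (0.000, 45.40). The virtual corner opposite Z is at (62.00, 45.40). Since A1 is tangent to QL there, DL ⟂ QL and since A1 is tangent to NE there, DN ⟂ NE, with radius 7.7, so the center D sits 7.7 in from both sides at D = (54.30, 37.70). That places the tangent points at L = (62.00, 37.70) on QL and N = (54.30, 45.40) on NE. Then |ZN| = |N − Z| = 70.78.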